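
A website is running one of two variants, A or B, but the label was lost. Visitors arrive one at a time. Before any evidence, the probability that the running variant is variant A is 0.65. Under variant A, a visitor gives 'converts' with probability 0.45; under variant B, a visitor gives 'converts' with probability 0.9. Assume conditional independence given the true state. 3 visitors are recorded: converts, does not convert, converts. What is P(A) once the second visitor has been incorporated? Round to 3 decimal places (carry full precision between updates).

0.836

After 'converts': P(A) = 0.45·0.6500 / (0.45·0.6500 + 0.9·0.3500) ≈ 0.4815
After 'does not convert': P(A) = 0.55·0.4815 / (0.55·0.4815 + 0.1·0.5185) ≈ 0.8363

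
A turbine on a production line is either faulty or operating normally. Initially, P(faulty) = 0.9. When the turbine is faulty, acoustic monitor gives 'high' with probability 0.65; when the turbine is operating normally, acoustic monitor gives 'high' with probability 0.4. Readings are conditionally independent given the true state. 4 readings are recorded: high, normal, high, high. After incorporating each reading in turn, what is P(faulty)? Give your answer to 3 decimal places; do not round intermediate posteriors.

After 'high': P(faulty) = 0.65·0.9000 / (0.65·0.9000 + 0.4·0.1000) ≈ 0.9360
After 'normal': P(faulty) = 0.35·0.9360 / (0.35·0.9360 + 0.6·0.0640) ≈ 0.8951
After 'high': P(faulty) = 0.65·0.8951 / (0.65·0.8951 + 0.4·0.1049) ≈ 0.9327
After 'high': P(faulty) = 0.65·0.9327 / (0.65·0.9327 + 0.4·0.0673) ≈ 0.9575

0.957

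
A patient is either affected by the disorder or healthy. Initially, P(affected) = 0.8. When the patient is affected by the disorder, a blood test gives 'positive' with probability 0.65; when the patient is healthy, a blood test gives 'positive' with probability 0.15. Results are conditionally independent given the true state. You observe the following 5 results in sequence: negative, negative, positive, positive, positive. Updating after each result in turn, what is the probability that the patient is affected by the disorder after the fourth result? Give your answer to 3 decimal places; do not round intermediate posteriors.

0.927

Each posterior becomes the prior for the next update.
After 'negative': P(affected) = 0.35·0.8000 / (0.35·0.8000 + 0.85·0.2000) ≈ 0.6222
After 'negative': P(affected) = 0.35·0.6222 / (0.35·0.6222 + 0.85·0.3778) ≈ 0.4041
After 'positive': P(affected) = 0.65·0.4041 / (0.65·0.4041 + 0.15·0.5959) ≈ 0.7461
After 'positive': P(affected) = 0.65·0.7461 / (0.65·0.7461 + 0.15·0.2539) ≈ 0.9272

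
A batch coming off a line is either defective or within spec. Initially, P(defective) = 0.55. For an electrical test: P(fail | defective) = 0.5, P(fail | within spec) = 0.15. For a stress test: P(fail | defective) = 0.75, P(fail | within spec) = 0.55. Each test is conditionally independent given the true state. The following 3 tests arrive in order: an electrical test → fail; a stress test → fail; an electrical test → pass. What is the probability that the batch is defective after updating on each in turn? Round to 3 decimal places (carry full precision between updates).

0.766

After an electrical test='fail': P(defective) = 0.5·0.5500 / (0.5·0.5500 + 0.15·0.4500) ≈ 0.8029
After a stress test='fail': P(defective) = 0.75·0.8029 / (0.75·0.8029 + 0.55·0.1971) ≈ 0.8475
After an electrical test='pass': P(defective) = 0.5·0.8475 / (0.5·0.8475 + 0.85·0.1525) ≈ 0.7657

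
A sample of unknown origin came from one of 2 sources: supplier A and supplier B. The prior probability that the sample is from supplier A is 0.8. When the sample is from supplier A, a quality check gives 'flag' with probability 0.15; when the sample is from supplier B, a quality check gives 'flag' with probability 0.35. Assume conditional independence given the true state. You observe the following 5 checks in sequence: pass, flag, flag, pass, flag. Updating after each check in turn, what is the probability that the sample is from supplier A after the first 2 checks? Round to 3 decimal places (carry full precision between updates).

After 'pass': P(supplier A) = 0.85·0.8000 / (0.85·0.8000 + 0.65·0.2000) ≈ 0.8395
After 'flag': P(supplier A) = 0.15·0.8395 / (0.15·0.8395 + 0.35·0.1605) ≈ 0.6915

0.692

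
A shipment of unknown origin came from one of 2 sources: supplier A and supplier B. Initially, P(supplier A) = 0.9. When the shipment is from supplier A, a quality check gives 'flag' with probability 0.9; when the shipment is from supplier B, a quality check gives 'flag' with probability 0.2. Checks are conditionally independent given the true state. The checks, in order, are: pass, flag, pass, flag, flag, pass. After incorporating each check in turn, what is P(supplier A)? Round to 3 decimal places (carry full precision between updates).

0.616

Each posterior becomes the prior for the next update.
After 'pass': P(supplier A) = 0.1·0.9000 / (0.1·0.9000 + 0.8·0.1000) ≈ 0.5294
After 'flag': P(supplier A) = 0.9·0.5294 / (0.9·0.5294 + 0.2·0.4706) ≈ 0.8351
After 'pass': P(supplier A) = 0.1·0.8351 / (0.1·0.8351 + 0.8·0.1649) ≈ 0.3876
After 'flag': P(supplier A) = 0.9·0.3876 / (0.9·0.3876 + 0.2·0.6124) ≈ 0.7401
After 'flag': P(supplier A) = 0.9·0.7401 / (0.9·0.7401 + 0.2·0.2599) ≈ 0.9276
After 'pass': P(supplier A) = 0.1·0.9276 / (0.1·0.9276 + 0.8·0.0724) ≈ 0.6157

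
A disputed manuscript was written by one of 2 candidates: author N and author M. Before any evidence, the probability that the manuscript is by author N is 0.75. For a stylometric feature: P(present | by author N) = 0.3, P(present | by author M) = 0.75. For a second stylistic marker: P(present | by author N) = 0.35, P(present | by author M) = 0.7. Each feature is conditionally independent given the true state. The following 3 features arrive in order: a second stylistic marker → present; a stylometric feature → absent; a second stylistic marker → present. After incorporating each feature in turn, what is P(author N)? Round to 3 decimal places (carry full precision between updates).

Apply Bayes' rule sequentially, carrying P(author N) forward.
After a second stylistic marker='present': P(author N) = 0.35·0.7500 / (0.35·0.7500 + 0.7·0.2500) ≈ 0.6000
After a stylometric feature='absent': P(author N) = 0.7·0.6000 / (0.7·0.6000 + 0.25·0.4000) ≈ 0.8077
After a second stylistic marker='present': P(author N) = 0.35·0.8077 / (0.35·0.8077 + 0.7·0.1923) ≈ 0.6774

0.677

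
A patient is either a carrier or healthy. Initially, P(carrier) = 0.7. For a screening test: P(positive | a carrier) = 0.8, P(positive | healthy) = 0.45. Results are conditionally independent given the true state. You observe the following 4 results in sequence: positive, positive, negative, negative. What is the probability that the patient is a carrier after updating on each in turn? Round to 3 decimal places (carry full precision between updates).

Apply Bayes' rule sequentially, carrying P(carrier) forward.
After 'positive': P(carrier) = 0.8·0.7000 / (0.8·0.7000 + 0.45·0.3000) ≈ 0.8058
After 'positive': P(carrier) = 0.8·0.8058 / (0.8·0.8058 + 0.45·0.1942) ≈ 0.8806
After 'negative': P(carrier) = 0.2·0.8806 / (0.2·0.8806 + 0.55·0.1194) ≈ 0.7284
After 'negative': P(carrier) = 0.2·0.7284 / (0.2·0.7284 + 0.55·0.2716) ≈ 0.4937

0.494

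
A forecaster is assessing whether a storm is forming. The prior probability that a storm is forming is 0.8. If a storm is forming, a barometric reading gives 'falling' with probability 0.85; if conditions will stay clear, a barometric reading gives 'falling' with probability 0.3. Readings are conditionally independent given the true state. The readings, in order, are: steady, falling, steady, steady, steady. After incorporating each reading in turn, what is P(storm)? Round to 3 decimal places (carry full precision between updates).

0.023

Apply Bayes' rule sequentially, carrying P(storm) forward.
After 'steady': P(storm) = 0.15·0.8000 / (0.15·0.8000 + 0.7·0.2000) ≈ 0.4615
After 'falling': P(storm) = 0.85·0.4615 / (0.85·0.4615 + 0.3·0.5385) ≈ 0.7083
After 'steady': P(storm) = 0.15·0.7083 / (0.15·0.7083 + 0.7·0.2917) ≈ 0.3423
After 'steady': P(storm) = 0.15·0.3423 / (0.15·0.3423 + 0.7·0.6577) ≈ 0.1003
After 'steady': P(storm) = 0.15·0.1003 / (0.15·0.1003 + 0.7·0.8997) ≈ 0.0233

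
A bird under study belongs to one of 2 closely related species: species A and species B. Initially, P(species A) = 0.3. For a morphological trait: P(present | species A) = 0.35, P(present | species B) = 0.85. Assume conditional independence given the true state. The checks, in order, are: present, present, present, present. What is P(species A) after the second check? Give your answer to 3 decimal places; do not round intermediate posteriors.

Apply Bayes' rule sequentially, carrying P(species A) forward.
After 'present': P(species A) = 0.35·0.3000 / (0.35·0.3000 + 0.85·0.7000) ≈ 0.1500
After 'present': P(species A) = 0.35·0.1500 / (0.35·0.1500 + 0.85·0.8500) ≈ 0.0677

0.068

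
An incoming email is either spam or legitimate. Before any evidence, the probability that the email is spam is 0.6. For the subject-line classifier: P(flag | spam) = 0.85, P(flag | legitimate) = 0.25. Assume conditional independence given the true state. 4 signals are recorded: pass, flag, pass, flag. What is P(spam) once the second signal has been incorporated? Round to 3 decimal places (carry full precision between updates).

Each posterior becomes the prior for the next update.
After 'pass': P(spam) = 0.15·0.6000 / (0.15·0.6000 + 0.75·0.4000) ≈ 0.2308
After 'flag': P(spam) = 0.85·0.2308 / (0.85·0.2308 + 0.25·0.7692) ≈ 0.5050

0.505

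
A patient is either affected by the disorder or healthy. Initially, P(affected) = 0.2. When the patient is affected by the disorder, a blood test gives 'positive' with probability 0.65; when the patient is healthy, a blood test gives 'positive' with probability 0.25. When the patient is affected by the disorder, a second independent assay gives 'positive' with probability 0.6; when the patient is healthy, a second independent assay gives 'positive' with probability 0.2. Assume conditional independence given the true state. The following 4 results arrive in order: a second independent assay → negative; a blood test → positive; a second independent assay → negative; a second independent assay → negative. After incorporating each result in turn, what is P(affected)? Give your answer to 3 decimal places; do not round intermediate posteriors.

0.075

After a second independent assay='negative': P(affected) = 0.4·0.2000 / (0.4·0.2000 + 0.8·0.8000) ≈ 0.1111
After a blood test='positive': P(affected) = 0.65·0.1111 / (0.65·0.1111 + 0.25·0.8889) ≈ 0.2453
After a second independent assay='negative': P(affected) = 0.4·0.2453 / (0.4·0.2453 + 0.8·0.7547) ≈ 0.1398
After a second independent assay='negative': P(affected) = 0.4·0.1398 / (0.4·0.1398 + 0.8·0.8602) ≈ 0.0751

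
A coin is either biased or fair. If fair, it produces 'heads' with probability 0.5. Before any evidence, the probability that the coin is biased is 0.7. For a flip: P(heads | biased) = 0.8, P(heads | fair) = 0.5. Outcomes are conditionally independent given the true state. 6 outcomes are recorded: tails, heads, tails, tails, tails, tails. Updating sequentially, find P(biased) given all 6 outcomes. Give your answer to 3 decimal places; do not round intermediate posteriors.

0.037

After 'tails': P(biased) = 0.2·0.7000 / (0.2·0.7000 + 0.5·0.3000) ≈ 0.4828
After 'heads': P(biased) = 0.8·0.4828 / (0.8·0.4828 + 0.5·0.5172) ≈ 0.5989
After 'tails': P(biased) = 0.2·0.5989 / (0.2·0.5989 + 0.5·0.4011) ≈ 0.3740
After 'tails': P(biased) = 0.2·0.3740 / (0.2·0.3740 + 0.5·0.6260) ≈ 0.1929
After 'tails': P(biased) = 0.2·0.1929 / (0.2·0.1929 + 0.5·0.8071) ≈ 0.0872
After 'tails': P(biased) = 0.2·0.0872 / (0.2·0.0872 + 0.5·0.9128) ≈ 0.0368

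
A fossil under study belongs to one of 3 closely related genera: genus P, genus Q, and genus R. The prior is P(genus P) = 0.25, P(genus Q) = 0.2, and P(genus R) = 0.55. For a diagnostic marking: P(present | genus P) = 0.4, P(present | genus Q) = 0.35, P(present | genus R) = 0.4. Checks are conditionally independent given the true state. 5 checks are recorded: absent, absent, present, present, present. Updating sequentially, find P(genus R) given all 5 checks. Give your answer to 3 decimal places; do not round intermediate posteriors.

0.575

After 'absent': normaliser = 0.6·0.2500 + 0.65·0.2000 + 0.6·0.5500; P(genus P) ≈ 0.2459, P(genus Q) ≈ 0.2131, P(genus R) ≈ 0.5410
After 'absent': normaliser = 0.6·0.2459 + 0.65·0.2131 + 0.6·0.5410; P(genus P) ≈ 0.2416, P(genus Q) ≈ 0.2268, P(genus R) ≈ 0.5315
After 'present': normaliser = 0.4·0.2416 + 0.35·0.2268 + 0.4·0.5315; P(genus P) ≈ 0.2487, P(genus Q) ≈ 0.2043, P(genus R) ≈ 0.5471
After 'present': normaliser = 0.4·0.2487 + 0.35·0.2043 + 0.4·0.5471; P(genus P) ≈ 0.2552, P(genus Q) ≈ 0.1834, P(genus R) ≈ 0.5614
After 'present': normaliser = 0.4·0.2552 + 0.35·0.1834 + 0.4·0.5614; P(genus P) ≈ 0.2612, P(genus Q) ≈ 0.1643, P(genus R) ≈ 0.5746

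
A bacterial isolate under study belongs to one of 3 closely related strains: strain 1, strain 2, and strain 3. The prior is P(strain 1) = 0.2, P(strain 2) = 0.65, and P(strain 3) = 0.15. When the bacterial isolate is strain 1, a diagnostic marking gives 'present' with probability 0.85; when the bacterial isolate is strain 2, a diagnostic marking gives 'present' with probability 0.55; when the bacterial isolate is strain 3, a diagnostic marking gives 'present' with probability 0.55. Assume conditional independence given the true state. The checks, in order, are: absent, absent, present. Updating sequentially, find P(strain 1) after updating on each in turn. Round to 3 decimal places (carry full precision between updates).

Apply Bayes' rule sequentially, carrying P(strain 1) forward.
After 'absent': normaliser = 0.15·0.2000 + 0.45·0.6500 + 0.45·0.1500; P(strain 1) ≈ 0.0769, P(strain 2) ≈ 0.7500, P(strain 3) ≈ 0.1731
After 'absent': normaliser = 0.15·0.0769 + 0.45·0.7500 + 0.45·0.1731; P(strain 1) ≈ 0.0270, P(strain 2) ≈ 0.7905, P(strain 3) ≈ 0.1824
After 'present': normaliser = 0.85·0.0270 + 0.55·0.7905 + 0.55·0.1824; P(strain 1) ≈ 0.0412, P(strain 2) ≈ 0.7791, P(strain 3) ≈ 0.1798

0.041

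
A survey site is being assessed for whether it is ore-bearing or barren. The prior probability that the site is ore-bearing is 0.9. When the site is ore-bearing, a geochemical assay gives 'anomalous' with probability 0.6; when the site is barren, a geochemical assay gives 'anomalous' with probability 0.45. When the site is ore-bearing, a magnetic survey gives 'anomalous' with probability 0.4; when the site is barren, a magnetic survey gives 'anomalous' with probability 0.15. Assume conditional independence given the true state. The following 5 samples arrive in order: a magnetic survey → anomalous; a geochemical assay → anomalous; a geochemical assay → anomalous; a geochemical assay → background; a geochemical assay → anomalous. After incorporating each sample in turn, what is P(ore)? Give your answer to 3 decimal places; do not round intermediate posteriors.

0.976

After a magnetic survey='anomalous': P(ore) = 0.4·0.9000 / (0.4·0.9000 + 0.15·0.1000) ≈ 0.9600
After a geochemical assay='anomalous': P(ore) = 0.6·0.9600 / (0.6·0.9600 + 0.45·0.0400) ≈ 0.9697
After a geochemical assay='anomalous': P(ore) = 0.6·0.9697 / (0.6·0.9697 + 0.45·0.0303) ≈ 0.9771
After a geochemical assay='background': P(ore) = 0.4·0.9771 / (0.4·0.9771 + 0.55·0.0229) ≈ 0.9688
After a geochemical assay='anomalous': P(ore) = 0.6·0.9688 / (0.6·0.9688 + 0.45·0.0312) ≈ 0.9764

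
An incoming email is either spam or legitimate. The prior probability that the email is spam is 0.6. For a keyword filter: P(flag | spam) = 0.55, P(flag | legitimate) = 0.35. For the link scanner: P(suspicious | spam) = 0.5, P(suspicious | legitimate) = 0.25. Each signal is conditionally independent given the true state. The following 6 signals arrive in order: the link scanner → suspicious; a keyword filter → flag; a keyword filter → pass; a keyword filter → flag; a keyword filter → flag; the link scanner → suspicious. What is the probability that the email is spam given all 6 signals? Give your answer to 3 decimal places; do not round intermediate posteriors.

0.942

Each posterior becomes the prior for the next update.
After the link scanner='suspicious': P(spam) = 0.5·0.6000 / (0.5·0.6000 + 0.25·0.4000) ≈ 0.7500
After a keyword filter='flag': P(spam) = 0.55·0.7500 / (0.55·0.7500 + 0.35·0.2500) ≈ 0.8250
After a keyword filter='pass': P(spam) = 0.45·0.8250 / (0.45·0.8250 + 0.65·0.1750) ≈ 0.7655
After a keyword filter='flag': P(spam) = 0.55·0.7655 / (0.55·0.7655 + 0.35·0.2345) ≈ 0.8368
After a keyword filter='flag': P(spam) = 0.55·0.8368 / (0.55·0.8368 + 0.35·0.1632) ≈ 0.8896
After the link scanner='suspicious': P(spam) = 0.5·0.8896 / (0.5·0.8896 + 0.25·0.1104) ≈ 0.9416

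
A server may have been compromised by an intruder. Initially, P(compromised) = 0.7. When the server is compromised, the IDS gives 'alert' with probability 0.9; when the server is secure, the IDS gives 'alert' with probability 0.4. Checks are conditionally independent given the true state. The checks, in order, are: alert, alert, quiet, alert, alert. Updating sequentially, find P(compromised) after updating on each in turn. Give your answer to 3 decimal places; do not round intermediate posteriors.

0.909

After 'alert': P(compromised) = 0.9·0.7000 / (0.9·0.7000 + 0.4·0.3000) ≈ 0.8400
After 'alert': P(compromised) = 0.9·0.8400 / (0.9·0.8400 + 0.4·0.1600) ≈ 0.9220
After 'quiet': P(compromised) = 0.1·0.9220 / (0.1·0.9220 + 0.6·0.0780) ≈ 0.6632
After 'alert': P(compromised) = 0.9·0.6632 / (0.9·0.6632 + 0.4·0.3368) ≈ 0.8158
After 'alert': P(compromised) = 0.9·0.8158 / (0.9·0.8158 + 0.4·0.1842) ≈ 0.9088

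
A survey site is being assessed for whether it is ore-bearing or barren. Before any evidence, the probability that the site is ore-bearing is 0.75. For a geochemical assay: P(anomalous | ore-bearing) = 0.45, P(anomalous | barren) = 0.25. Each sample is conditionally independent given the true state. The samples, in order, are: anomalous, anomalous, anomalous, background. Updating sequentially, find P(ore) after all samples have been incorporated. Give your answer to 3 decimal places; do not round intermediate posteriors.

0.928

After 'anomalous': P(ore) = 0.45·0.7500 / (0.45·0.7500 + 0.25·0.2500) ≈ 0.8438
After 'anomalous': P(ore) = 0.45·0.8438 / (0.45·0.8438 + 0.25·0.1562) ≈ 0.9067
After 'anomalous': P(ore) = 0.45·0.9067 / (0.45·0.9067 + 0.25·0.0933) ≈ 0.9459
After 'background': P(ore) = 0.55·0.9459 / (0.55·0.9459 + 0.75·0.0541) ≈ 0.9277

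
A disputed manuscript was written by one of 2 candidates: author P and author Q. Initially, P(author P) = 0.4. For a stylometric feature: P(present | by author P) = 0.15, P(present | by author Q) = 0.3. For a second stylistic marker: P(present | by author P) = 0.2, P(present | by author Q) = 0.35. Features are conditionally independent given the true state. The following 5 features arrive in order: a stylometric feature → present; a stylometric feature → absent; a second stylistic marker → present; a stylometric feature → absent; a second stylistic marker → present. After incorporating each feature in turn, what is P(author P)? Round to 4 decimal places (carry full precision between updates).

After a stylometric feature='present': P(author P) = 0.15·0.4000 / (0.15·0.4000 + 0.3·0.6000) ≈ 0.2500
After a stylometric feature='absent': P(author P) = 0.85·0.2500 / (0.85·0.2500 + 0.7·0.7500) ≈ 0.2881
After a second stylistic marker='present': P(author P) = 0.2·0.2881 / (0.2·0.2881 + 0.35·0.7119) ≈ 0.1878
After a stylometric feature='absent': P(author P) = 0.85·0.1878 / (0.85·0.1878 + 0.7·0.8122) ≈ 0.2193
After a second stylistic marker='present': P(author P) = 0.2·0.2193 / (0.2·0.2193 + 0.35·0.7807) ≈ 0.1383

0.1383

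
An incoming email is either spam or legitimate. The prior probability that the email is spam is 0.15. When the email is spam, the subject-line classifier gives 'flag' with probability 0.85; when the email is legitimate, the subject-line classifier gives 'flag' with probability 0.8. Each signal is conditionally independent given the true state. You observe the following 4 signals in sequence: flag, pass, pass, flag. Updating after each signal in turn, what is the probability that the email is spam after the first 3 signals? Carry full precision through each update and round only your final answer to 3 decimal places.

0.095

After 'flag': P(spam) = 0.85·0.1500 / (0.85·0.1500 + 0.8·0.8500) ≈ 0.1579
After 'pass': P(spam) = 0.15·0.1579 / (0.15·0.1579 + 0.2·0.8421) ≈ 0.1233
After 'pass': P(spam) = 0.15·0.1233 / (0.15·0.1233 + 0.2·0.8767) ≈ 0.0954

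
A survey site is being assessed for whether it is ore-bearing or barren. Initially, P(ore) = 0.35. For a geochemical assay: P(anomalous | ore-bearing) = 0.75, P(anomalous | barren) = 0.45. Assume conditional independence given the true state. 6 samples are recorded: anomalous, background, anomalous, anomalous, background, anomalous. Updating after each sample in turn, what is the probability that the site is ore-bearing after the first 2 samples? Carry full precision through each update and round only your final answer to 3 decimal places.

0.290

After 'anomalous': P(ore) = 0.75·0.3500 / (0.75·0.3500 + 0.45·0.6500) ≈ 0.4730
After 'background': P(ore) = 0.25·0.4730 / (0.25·0.4730 + 0.55·0.5270) ≈ 0.2897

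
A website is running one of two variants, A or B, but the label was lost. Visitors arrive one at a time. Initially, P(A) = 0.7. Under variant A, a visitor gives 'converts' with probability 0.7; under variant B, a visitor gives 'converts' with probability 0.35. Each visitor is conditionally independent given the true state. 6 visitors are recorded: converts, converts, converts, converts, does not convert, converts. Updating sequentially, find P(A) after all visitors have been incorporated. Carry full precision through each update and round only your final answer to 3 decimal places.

0.972

After 'converts': P(A) = 0.7·0.7000 / (0.7·0.7000 + 0.35·0.3000) ≈ 0.8235
After 'converts': P(A) = 0.7·0.8235 / (0.7·0.8235 + 0.35·0.1765) ≈ 0.9032
After 'converts': P(A) = 0.7·0.9032 / (0.7·0.9032 + 0.35·0.0968) ≈ 0.9492
After 'converts': P(A) = 0.7·0.9492 / (0.7·0.9492 + 0.35·0.0508) ≈ 0.9739
After 'does not convert': P(A) = 0.3·0.9739 / (0.3·0.9739 + 0.65·0.0261) ≈ 0.9451
After 'converts': P(A) = 0.7·0.9451 / (0.7·0.9451 + 0.35·0.0549) ≈ 0.9718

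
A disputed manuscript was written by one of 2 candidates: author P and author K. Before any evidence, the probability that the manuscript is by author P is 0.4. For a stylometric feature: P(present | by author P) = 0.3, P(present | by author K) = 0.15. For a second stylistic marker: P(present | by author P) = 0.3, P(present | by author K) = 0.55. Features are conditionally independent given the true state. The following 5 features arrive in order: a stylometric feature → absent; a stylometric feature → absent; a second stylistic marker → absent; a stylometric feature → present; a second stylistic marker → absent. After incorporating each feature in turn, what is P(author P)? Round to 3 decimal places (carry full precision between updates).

0.686

After a stylometric feature='absent': P(author P) = 0.7·0.4000 / (0.7·0.4000 + 0.85·0.6000) ≈ 0.3544
After a stylometric feature='absent': P(author P) = 0.7·0.3544 / (0.7·0.3544 + 0.85·0.6456) ≈ 0.3114
After a second stylistic marker='absent': P(author P) = 0.7·0.3114 / (0.7·0.3114 + 0.45·0.6886) ≈ 0.4129
After a stylometric feature='present': P(author P) = 0.3·0.4129 / (0.3·0.4129 + 0.15·0.5871) ≈ 0.5845
After a second stylistic marker='absent': P(author P) = 0.7·0.5845 / (0.7·0.5845 + 0.45·0.4155) ≈ 0.6863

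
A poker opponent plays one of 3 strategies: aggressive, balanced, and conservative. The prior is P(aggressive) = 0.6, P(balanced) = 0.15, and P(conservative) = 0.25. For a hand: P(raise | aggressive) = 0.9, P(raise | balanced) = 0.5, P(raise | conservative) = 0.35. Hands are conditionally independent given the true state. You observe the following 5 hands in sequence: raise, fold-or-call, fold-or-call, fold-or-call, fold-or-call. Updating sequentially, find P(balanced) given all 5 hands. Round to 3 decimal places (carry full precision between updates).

After 'raise': normaliser = 0.9·0.6000 + 0.5·0.1500 + 0.35·0.2500; P(aggressive) ≈ 0.7687, P(balanced) ≈ 0.1068, P(conservative) ≈ 0.1246
After 'fold-or-call': normaliser = 0.1·0.7687 + 0.5·0.1068 + 0.65·0.1246; P(aggressive) ≈ 0.3639, P(balanced) ≈ 0.2527, P(conservative) ≈ 0.3833
After 'fold-or-call': normaliser = 0.1·0.3639 + 0.5·0.2527 + 0.65·0.3833; P(aggressive) ≈ 0.0884, P(balanced) ≈ 0.3068, P(conservative) ≈ 0.6049
After 'fold-or-call': normaliser = 0.1·0.0884 + 0.5·0.3068 + 0.65·0.6049; P(aggressive) ≈ 0.0159, P(balanced) ≈ 0.2762, P(conservative) ≈ 0.7079
After 'fold-or-call': normaliser = 0.1·0.0159 + 0.5·0.2762 + 0.65·0.7079; P(aggressive) ≈ 0.0027, P(balanced) ≈ 0.2302, P(conservative) ≈ 0.7671

0.230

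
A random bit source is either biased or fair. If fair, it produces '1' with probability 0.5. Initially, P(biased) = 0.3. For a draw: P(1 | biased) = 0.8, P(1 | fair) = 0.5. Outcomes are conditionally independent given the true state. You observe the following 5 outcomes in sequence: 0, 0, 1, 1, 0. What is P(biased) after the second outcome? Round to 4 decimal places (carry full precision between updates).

After '0': P(biased) = 0.2·0.3000 / (0.2·0.3000 + 0.5·0.7000) ≈ 0.1463
After '0': P(biased) = 0.2·0.1463 / (0.2·0.1463 + 0.5·0.8537) ≈ 0.0642

0.0642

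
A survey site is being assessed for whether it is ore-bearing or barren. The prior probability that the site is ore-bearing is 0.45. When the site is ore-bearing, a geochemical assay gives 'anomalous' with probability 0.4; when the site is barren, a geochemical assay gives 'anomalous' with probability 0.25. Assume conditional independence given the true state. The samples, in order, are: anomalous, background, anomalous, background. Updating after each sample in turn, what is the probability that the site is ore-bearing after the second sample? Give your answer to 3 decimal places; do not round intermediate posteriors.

0.512

After 'anomalous': P(ore) = 0.4·0.4500 / (0.4·0.4500 + 0.25·0.5500) ≈ 0.5669
After 'background': P(ore) = 0.6·0.5669 / (0.6·0.5669 + 0.75·0.4331) ≈ 0.5115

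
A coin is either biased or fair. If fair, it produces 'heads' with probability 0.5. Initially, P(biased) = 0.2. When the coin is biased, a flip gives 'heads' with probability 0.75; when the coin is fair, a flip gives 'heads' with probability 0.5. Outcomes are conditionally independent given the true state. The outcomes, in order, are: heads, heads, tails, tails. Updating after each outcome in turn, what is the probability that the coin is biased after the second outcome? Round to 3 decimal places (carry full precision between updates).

After 'heads': P(biased) = 0.75·0.2000 / (0.75·0.2000 + 0.5·0.8000) ≈ 0.2727
After 'heads': P(biased) = 0.75·0.2727 / (0.75·0.2727 + 0.5·0.7273) ≈ 0.3600

0.360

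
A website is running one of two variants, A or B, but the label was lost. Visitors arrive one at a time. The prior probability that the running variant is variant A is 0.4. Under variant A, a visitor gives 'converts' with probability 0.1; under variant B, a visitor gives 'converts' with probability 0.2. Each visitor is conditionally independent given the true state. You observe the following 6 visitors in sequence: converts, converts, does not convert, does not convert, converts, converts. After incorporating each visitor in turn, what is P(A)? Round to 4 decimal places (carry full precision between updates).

After 'converts': P(A) = 0.1·0.4000 / (0.1·0.4000 + 0.2·0.6000) ≈ 0.2500
After 'converts': P(A) = 0.1·0.2500 / (0.1·0.2500 + 0.2·0.7500) ≈ 0.1429
After 'does not convert': P(A) = 0.9·0.1429 / (0.9·0.1429 + 0.8·0.8571) ≈ 0.1579
After 'does not convert': P(A) = 0.9·0.1579 / (0.9·0.1579 + 0.8·0.8421) ≈ 0.1742
After 'converts': P(A) = 0.1·0.1742 / (0.1·0.1742 + 0.2·0.8258) ≈ 0.0954
After 'converts': P(A) = 0.1·0.0954 / (0.1·0.0954 + 0.2·0.9046) ≈ 0.0501

0.0501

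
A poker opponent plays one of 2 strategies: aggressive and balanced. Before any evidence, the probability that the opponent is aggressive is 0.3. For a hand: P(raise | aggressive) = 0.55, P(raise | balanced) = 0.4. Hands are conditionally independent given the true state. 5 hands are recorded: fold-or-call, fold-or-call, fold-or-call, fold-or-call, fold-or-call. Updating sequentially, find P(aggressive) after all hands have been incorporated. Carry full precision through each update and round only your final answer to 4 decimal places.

0.0923

Apply Bayes' rule sequentially, carrying P(aggressive) forward.
After 'fold-or-call': P(aggressive) = 0.45·0.3000 / (0.45·0.3000 + 0.6·0.7000) ≈ 0.2432
After 'fold-or-call': P(aggressive) = 0.45·0.2432 / (0.45·0.2432 + 0.6·0.7568) ≈ 0.1942
After 'fold-or-call': P(aggressive) = 0.45·0.1942 / (0.45·0.1942 + 0.6·0.8058) ≈ 0.1531
After 'fold-or-call': P(aggressive) = 0.45·0.1531 / (0.45·0.1531 + 0.6·0.8469) ≈ 0.1194
After 'fold-or-call': P(aggressive) = 0.45·0.1194 / (0.45·0.1194 + 0.6·0.8806) ≈ 0.0923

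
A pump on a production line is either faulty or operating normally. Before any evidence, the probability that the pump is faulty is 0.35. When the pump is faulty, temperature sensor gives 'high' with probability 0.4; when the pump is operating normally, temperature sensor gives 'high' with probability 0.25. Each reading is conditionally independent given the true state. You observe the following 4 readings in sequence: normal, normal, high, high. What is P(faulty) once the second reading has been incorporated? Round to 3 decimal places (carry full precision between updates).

Apply Bayes' rule sequentially, carrying P(faulty) forward.
After 'normal': P(faulty) = 0.6·0.3500 / (0.6·0.3500 + 0.75·0.6500) ≈ 0.3011
After 'normal': P(faulty) = 0.6·0.3011 / (0.6·0.3011 + 0.75·0.6989) ≈ 0.2563

0.256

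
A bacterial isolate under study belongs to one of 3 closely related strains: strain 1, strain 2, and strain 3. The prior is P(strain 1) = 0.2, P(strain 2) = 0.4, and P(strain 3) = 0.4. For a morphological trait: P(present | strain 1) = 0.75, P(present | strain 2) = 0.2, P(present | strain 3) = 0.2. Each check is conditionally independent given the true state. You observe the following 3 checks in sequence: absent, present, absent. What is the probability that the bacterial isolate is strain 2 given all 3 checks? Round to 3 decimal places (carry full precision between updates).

After 'absent': normaliser = 0.25·0.2000 + 0.8·0.4000 + 0.8·0.4000; P(strain 1) ≈ 0.0725, P(strain 2) ≈ 0.4638, P(strain 3) ≈ 0.4638
After 'present': normaliser = 0.75·0.0725 + 0.2·0.4638 + 0.2·0.4638; P(strain 1) ≈ 0.2266, P(strain 2) ≈ 0.3867, P(strain 3) ≈ 0.3867
After 'absent': normaliser = 0.25·0.2266 + 0.8·0.3867 + 0.8·0.3867; P(strain 1) ≈ 0.0839, P(strain 2) ≈ 0.4581, P(strain 3) ≈ 0.4581

0.458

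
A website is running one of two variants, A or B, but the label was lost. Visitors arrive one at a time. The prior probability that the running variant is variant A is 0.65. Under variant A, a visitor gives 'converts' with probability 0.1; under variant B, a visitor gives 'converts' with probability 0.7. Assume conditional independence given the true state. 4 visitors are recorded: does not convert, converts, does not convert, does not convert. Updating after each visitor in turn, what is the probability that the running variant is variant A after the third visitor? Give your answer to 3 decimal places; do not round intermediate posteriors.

0.705

Each posterior becomes the prior for the next update.
After 'does not convert': P(A) = 0.9·0.6500 / (0.9·0.6500 + 0.3·0.3500) ≈ 0.8478
After 'converts': P(A) = 0.1·0.8478 / (0.1·0.8478 + 0.7·0.1522) ≈ 0.4432
After 'does not convert': P(A) = 0.9·0.4432 / (0.9·0.4432 + 0.3·0.5568) ≈ 0.7048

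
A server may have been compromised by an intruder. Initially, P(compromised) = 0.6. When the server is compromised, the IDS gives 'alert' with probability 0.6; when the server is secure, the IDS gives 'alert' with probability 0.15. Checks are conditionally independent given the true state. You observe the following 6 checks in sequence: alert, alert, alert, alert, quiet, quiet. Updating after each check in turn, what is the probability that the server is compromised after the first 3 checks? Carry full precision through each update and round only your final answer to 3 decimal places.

0.990

Apply Bayes' rule sequentially, carrying P(compromised) forward.
After 'alert': P(compromised) = 0.6·0.6000 / (0.6·0.6000 + 0.15·0.4000) ≈ 0.8571
After 'alert': P(compromised) = 0.6·0.8571 / (0.6·0.8571 + 0.15·0.1429) ≈ 0.9600
After 'alert': P(compromised) = 0.6·0.9600 / (0.6·0.9600 + 0.15·0.0400) ≈ 0.9897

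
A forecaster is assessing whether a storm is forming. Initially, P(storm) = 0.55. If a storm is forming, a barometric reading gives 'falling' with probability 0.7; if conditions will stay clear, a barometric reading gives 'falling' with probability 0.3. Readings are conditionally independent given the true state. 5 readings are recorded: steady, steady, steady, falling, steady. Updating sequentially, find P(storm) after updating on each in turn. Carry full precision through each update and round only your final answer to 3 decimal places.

0.088

After 'steady': P(storm) = 0.3·0.5500 / (0.3·0.5500 + 0.7·0.4500) ≈ 0.3438
After 'steady': P(storm) = 0.3·0.3438 / (0.3·0.3438 + 0.7·0.6562) ≈ 0.1833
After 'steady': P(storm) = 0.3·0.1833 / (0.3·0.1833 + 0.7·0.8167) ≈ 0.0878
After 'falling': P(storm) = 0.7·0.0878 / (0.7·0.0878 + 0.3·0.9122) ≈ 0.1833
After 'steady': P(storm) = 0.3·0.1833 / (0.3·0.1833 + 0.7·0.8167) ≈ 0.0878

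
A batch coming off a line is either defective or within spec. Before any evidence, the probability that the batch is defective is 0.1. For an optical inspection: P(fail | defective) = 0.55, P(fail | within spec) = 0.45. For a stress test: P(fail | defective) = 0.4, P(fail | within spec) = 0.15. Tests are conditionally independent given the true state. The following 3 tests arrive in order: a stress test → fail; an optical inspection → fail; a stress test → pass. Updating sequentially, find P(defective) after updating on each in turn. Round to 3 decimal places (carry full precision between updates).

After a stress test='fail': P(defective) = 0.4·0.1000 / (0.4·0.1000 + 0.15·0.9000) ≈ 0.2286
After an optical inspection='fail': P(defective) = 0.55·0.2286 / (0.55·0.2286 + 0.45·0.7714) ≈ 0.2659
After a stress test='pass': P(defective) = 0.6·0.2659 / (0.6·0.2659 + 0.85·0.7341) ≈ 0.2036

0.204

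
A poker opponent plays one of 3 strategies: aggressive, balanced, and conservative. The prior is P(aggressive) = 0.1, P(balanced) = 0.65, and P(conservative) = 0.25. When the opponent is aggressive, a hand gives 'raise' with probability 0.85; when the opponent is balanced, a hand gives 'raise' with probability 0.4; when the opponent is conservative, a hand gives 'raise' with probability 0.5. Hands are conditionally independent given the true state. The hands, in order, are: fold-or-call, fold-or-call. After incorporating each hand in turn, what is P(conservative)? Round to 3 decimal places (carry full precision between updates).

After 'fold-or-call': normaliser = 0.15·0.1000 + 0.6·0.6500 + 0.5·0.2500; P(aggressive) ≈ 0.0283, P(balanced) ≈ 0.7358, P(conservative) ≈ 0.2358
After 'fold-or-call': normaliser = 0.15·0.0283 + 0.6·0.7358 + 0.5·0.2358; P(aggressive) ≈ 0.0075, P(balanced) ≈ 0.7833, P(conservative) ≈ 0.2092

0.209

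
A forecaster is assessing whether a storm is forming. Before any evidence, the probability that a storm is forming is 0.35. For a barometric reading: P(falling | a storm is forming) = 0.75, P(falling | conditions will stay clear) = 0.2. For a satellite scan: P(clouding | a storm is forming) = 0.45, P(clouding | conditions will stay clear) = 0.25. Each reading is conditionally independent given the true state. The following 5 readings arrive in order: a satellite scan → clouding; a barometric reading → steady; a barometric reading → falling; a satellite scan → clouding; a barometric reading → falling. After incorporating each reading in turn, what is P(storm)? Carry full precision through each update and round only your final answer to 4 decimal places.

0.8846

After a satellite scan='clouding': P(storm) = 0.45·0.3500 / (0.45·0.3500 + 0.25·0.6500) ≈ 0.4922
After a barometric reading='steady': P(storm) = 0.25·0.4922 / (0.25·0.4922 + 0.8·0.5078) ≈ 0.2325
After a barometric reading='falling': P(storm) = 0.75·0.2325 / (0.75·0.2325 + 0.2·0.7675) ≈ 0.5318
After a satellite scan='clouding': P(storm) = 0.45·0.5318 / (0.45·0.5318 + 0.25·0.4682) ≈ 0.6715
After a barometric reading='falling': P(storm) = 0.75·0.6715 / (0.75·0.6715 + 0.2·0.3285) ≈ 0.8846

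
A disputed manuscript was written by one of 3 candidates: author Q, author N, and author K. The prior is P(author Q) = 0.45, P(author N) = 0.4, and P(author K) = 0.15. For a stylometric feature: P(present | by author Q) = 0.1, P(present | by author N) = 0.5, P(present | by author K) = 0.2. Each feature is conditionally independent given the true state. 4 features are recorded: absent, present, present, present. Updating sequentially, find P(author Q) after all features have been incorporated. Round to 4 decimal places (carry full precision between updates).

Apply Bayes' rule sequentially, carrying P(author Q) forward.
After 'absent': normaliser = 0.9·0.4500 + 0.5·0.4000 + 0.8·0.1500; P(author Q) ≈ 0.5586, P(author N) ≈ 0.2759, P(author K) ≈ 0.1655
After 'present': normaliser = 0.1·0.5586 + 0.5·0.2759 + 0.2·0.1655; P(author Q) ≈ 0.2462, P(author N) ≈ 0.6079, P(author K) ≈ 0.1459
After 'present': normaliser = 0.1·0.2462 + 0.5·0.6079 + 0.2·0.1459; P(author Q) ≈ 0.0688, P(author N) ≈ 0.8496, P(author K) ≈ 0.0816
After 'present': normaliser = 0.1·0.0688 + 0.5·0.8496 + 0.2·0.0816; P(author Q) ≈ 0.0154, P(author N) ≈ 0.9482, P(author K) ≈ 0.0364

0.0154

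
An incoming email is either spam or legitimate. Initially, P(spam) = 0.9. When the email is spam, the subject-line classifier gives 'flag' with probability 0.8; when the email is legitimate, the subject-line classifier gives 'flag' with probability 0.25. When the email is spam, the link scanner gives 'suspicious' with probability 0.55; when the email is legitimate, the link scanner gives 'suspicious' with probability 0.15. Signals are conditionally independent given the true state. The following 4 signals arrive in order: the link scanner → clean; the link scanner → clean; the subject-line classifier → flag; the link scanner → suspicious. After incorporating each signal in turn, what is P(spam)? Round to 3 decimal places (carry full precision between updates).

Apply Bayes' rule sequentially, carrying P(spam) forward.
After the link scanner='clean': P(spam) = 0.45·0.9000 / (0.45·0.9000 + 0.85·0.1000) ≈ 0.8265
After the link scanner='clean': P(spam) = 0.45·0.8265 / (0.45·0.8265 + 0.85·0.1735) ≈ 0.7161
After the subject-line classifier='flag': P(spam) = 0.8·0.7161 / (0.8·0.7161 + 0.25·0.2839) ≈ 0.8898
After the link scanner='suspicious': P(spam) = 0.55·0.8898 / (0.55·0.8898 + 0.15·0.1102) ≈ 0.9673

0.967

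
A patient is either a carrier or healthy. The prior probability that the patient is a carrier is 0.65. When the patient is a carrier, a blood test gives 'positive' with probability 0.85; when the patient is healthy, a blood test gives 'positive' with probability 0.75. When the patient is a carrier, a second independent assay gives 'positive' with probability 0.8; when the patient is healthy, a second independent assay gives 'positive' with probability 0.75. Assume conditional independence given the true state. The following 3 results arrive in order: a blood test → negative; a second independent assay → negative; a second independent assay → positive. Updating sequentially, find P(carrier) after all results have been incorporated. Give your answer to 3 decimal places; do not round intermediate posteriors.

After a blood test='negative': P(carrier) = 0.15·0.6500 / (0.15·0.6500 + 0.25·0.3500) ≈ 0.5270
After a second independent assay='negative': P(carrier) = 0.2·0.5270 / (0.2·0.5270 + 0.25·0.4730) ≈ 0.4713
After a second independent assay='positive': P(carrier) = 0.8·0.4713 / (0.8·0.4713 + 0.75·0.5287) ≈ 0.4874

0.487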